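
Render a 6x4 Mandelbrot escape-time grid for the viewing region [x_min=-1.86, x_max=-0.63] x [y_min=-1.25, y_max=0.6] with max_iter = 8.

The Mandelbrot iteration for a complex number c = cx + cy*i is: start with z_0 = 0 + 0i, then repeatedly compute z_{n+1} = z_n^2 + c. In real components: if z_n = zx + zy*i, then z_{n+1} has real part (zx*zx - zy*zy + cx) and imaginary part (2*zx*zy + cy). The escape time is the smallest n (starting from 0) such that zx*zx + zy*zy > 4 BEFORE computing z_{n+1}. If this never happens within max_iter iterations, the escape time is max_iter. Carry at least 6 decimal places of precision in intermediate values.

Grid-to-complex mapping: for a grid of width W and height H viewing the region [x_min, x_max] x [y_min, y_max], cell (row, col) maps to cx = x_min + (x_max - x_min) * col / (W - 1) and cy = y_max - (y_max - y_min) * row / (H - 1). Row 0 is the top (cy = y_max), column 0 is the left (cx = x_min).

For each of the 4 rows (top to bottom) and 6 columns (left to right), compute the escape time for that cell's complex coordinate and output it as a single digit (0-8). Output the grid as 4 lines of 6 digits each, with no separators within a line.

(row=0, col=0): c = -1.8600 + 0.6000i → escape time 2
(row=0, col=1): c = -1.6140 + 0.6000i → escape time 3
(row=0, col=2): c = -1.3680 + 0.6000i → escape time 3
(row=0, col=3): c = -1.1220 + 0.6000i → escape time 4
(row=0, col=4): c = -0.8760 + 0.6000i → escape time 5
(row=0, col=5): c = -0.6300 + 0.6000i → escape time 8
(row=1, col=0): c = -1.8600 + -0.0167i → escape time 6
(row=1, col=1): c = -1.6140 + -0.0167i → escape time 8
(row=1, col=2): c = -1.3680 + -0.0167i → escape time 8
(row=1, col=3): c = -1.1220 + -0.0167i → escape time 8
(row=1, col=4): c = -0.8760 + -0.0167i → escape time 8
(row=1, col=5): c = -0.6300 + -0.0167i → escape time 8
(row=2, col=0): c = -1.8600 + -0.6333i → escape time 2
(row=2, col=1): c = -1.6140 + -0.6333i → escape time 3
(row=2, col=2): c = -1.3680 + -0.6333i → escape time 3
(row=2, col=3): c = -1.1220 + -0.6333i → escape time 4
(row=2, col=4): c = -0.8760 + -0.6333i → escape time 5
(row=2, col=5): c = -0.6300 + -0.6333i → escape time 8
(row=3, col=0): c = -1.8600 + -1.2500i → escape time 1
(row=3, col=1): c = -1.6140 + -1.2500i → escape time 1
(row=3, col=2): c = -1.3680 + -1.2500i → escape time 2
(row=3, col=3): c = -1.1220 + -1.2500i → escape time 2
(row=3, col=4): c = -0.8760 + -1.2500i → escape time 3
(row=3, col=5): c = -0.6300 + -1.2500i → escape time 3

Answer: 233458
688888
233458
112233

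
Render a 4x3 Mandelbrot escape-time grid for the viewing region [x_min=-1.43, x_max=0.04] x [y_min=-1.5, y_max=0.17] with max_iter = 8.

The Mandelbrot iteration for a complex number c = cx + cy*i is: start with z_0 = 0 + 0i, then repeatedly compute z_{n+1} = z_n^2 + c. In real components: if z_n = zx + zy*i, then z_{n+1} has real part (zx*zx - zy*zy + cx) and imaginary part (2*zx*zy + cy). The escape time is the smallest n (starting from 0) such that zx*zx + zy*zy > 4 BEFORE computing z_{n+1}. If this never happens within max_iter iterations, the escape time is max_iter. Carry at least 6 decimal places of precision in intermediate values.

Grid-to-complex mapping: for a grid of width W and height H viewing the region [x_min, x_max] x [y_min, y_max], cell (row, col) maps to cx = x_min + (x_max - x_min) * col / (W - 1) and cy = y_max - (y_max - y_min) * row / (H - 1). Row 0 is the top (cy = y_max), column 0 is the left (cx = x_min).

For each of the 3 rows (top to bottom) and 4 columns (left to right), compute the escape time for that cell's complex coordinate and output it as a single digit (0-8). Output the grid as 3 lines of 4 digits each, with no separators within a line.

Answer: 7888
3488
1222

Derivation:
(row=0, col=0): c = -1.4300 + 0.1700i → escape time 7
(row=0, col=1): c = -0.9400 + 0.1700i → escape time 8
(row=0, col=2): c = -0.4500 + 0.1700i → escape time 8
(row=0, col=3): c = 0.0400 + 0.1700i → escape time 8
(row=1, col=0): c = -1.4300 + -0.6650i → escape time 3
(row=1, col=1): c = -0.9400 + -0.6650i → escape time 4
(row=1, col=2): c = -0.4500 + -0.6650i → escape time 8
(row=1, col=3): c = 0.0400 + -0.6650i → escape time 8
(row=2, col=0): c = -1.4300 + -1.5000i → escape time 1
(row=2, col=1): c = -0.9400 + -1.5000i → escape time 2
(row=2, col=2): c = -0.4500 + -1.5000i → escape time 2
(row=2, col=3): c = 0.0400 + -1.5000i → escape time 2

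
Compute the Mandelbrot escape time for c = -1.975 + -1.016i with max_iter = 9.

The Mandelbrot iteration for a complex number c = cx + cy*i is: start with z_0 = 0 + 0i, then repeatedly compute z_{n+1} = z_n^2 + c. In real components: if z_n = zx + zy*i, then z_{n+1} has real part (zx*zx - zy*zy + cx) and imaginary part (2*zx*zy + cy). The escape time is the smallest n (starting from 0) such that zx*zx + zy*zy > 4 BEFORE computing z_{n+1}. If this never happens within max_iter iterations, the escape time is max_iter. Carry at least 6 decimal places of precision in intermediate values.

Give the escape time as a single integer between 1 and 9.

z_0 = 0 + 0i, c = -1.9750 + -1.0160i
Iter 1: z = -1.9750 + -1.0160i, |z|^2 = 4.9329
Escaped at iteration 1

Answer: 1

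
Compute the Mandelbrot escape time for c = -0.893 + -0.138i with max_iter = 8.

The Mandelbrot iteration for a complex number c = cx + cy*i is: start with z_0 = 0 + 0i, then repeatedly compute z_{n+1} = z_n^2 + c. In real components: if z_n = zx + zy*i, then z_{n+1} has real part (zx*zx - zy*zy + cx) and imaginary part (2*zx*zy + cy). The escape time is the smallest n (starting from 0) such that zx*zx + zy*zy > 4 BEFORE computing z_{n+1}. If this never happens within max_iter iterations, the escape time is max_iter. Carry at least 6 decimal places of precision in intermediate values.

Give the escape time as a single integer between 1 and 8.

z_0 = 0 + 0i, c = -0.8930 + -0.1380i
Iter 1: z = -0.8930 + -0.1380i, |z|^2 = 0.8165
Iter 2: z = -0.1146 + 0.1085i, |z|^2 = 0.0249
Iter 3: z = -0.8916 + -0.1629i, |z|^2 = 0.8215
Iter 4: z = -0.1245 + 0.1524i, |z|^2 = 0.0387
Iter 5: z = -0.9007 + -0.1760i, |z|^2 = 0.8423
Iter 6: z = -0.1126 + 0.1790i, |z|^2 = 0.0447
Iter 7: z = -0.9123 + -0.1783i, |z|^2 = 0.8642

Answer: 8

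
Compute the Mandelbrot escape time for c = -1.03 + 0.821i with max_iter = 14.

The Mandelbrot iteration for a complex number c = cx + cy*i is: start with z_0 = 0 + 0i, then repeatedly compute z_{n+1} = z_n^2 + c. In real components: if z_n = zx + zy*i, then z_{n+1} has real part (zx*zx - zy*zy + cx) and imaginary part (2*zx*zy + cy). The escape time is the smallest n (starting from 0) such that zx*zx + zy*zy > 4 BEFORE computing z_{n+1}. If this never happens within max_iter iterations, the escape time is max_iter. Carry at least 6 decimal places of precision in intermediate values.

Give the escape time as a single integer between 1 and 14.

Answer: 3

Derivation:
z_0 = 0 + 0i, c = -1.0300 + 0.8210i
Iter 1: z = -1.0300 + 0.8210i, |z|^2 = 1.7349
Iter 2: z = -0.6431 + -0.8703i, |z|^2 = 1.1710
Iter 3: z = -1.3737 + 1.9404i, |z|^2 = 5.6523
Escaped at iteration 3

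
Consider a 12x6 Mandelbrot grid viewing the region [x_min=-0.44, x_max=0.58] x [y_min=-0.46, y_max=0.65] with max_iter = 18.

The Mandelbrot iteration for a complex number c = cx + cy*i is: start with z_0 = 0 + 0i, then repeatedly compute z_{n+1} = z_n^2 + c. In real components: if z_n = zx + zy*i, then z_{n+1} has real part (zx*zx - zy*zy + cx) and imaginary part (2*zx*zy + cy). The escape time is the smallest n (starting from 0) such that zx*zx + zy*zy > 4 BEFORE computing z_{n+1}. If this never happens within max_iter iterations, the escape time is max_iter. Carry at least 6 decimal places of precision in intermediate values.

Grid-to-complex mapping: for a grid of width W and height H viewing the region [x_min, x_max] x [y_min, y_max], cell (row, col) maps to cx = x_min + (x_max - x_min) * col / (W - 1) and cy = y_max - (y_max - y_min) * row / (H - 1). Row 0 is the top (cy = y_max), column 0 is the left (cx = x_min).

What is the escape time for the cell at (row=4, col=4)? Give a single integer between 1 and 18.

Answer: 18

Derivation:
z_0 = 0 + 0i, c = -0.0691 + -0.2380i
Iter 1: z = -0.0691 + -0.2380i, |z|^2 = 0.0614
Iter 2: z = -0.1210 + -0.2051i, |z|^2 = 0.0567
Iter 3: z = -0.0965 + -0.1884i, |z|^2 = 0.0448
Iter 4: z = -0.0953 + -0.2016i, |z|^2 = 0.0497
Iter 5: z = -0.1007 + -0.1996i, |z|^2 = 0.0500
Iter 6: z = -0.0988 + -0.1978i, |z|^2 = 0.0489
Iter 7: z = -0.0985 + -0.1989i, |z|^2 = 0.0493
Iter 8: z = -0.0990 + -0.1988i, |z|^2 = 0.0493
Iter 9: z = -0.0988 + -0.1986i, |z|^2 = 0.0492
Iter 10: z = -0.0988 + -0.1987i, |z|^2 = 0.0493
Iter 11: z = -0.0988 + -0.1987i, |z|^2 = 0.0493
Iter 12: z = -0.0988 + -0.1987i, |z|^2 = 0.0493
Iter 13: z = -0.0988 + -0.1987i, |z|^2 = 0.0493
Iter 14: z = -0.0988 + -0.1987i, |z|^2 = 0.0493
Iter 15: z = -0.0988 + -0.1987i, |z|^2 = 0.0493
Iter 16: z = -0.0988 + -0.1987i, |z|^2 = 0.0493
Iter 17: z = -0.0988 + -0.1987i, |z|^2 = 0.0493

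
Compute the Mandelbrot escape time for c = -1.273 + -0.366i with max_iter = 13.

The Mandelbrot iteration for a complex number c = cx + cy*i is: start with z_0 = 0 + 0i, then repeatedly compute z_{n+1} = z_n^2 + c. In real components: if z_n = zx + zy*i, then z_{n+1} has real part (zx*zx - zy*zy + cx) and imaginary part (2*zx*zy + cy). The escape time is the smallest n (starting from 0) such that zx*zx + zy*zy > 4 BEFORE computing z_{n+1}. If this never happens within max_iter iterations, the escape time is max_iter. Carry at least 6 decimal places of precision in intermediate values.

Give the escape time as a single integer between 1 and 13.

z_0 = 0 + 0i, c = -1.2730 + -0.3660i
Iter 1: z = -1.2730 + -0.3660i, |z|^2 = 1.7545
Iter 2: z = 0.2136 + 0.5658i, |z|^2 = 0.3658
Iter 3: z = -1.5476 + -0.1243i, |z|^2 = 2.4104
Iter 4: z = 1.1065 + 0.0187i, |z|^2 = 1.2247
Iter 5: z = -0.0491 + -0.3245i, |z|^2 = 0.1077
Iter 6: z = -1.3759 + -0.3342i, |z|^2 = 2.0048
Iter 7: z = 0.5085 + 0.5536i, |z|^2 = 0.5650
Iter 8: z = -1.3209 + 0.1969i, |z|^2 = 1.7835
Iter 9: z = 0.4329 + -0.8863i, |z|^2 = 0.9729
Iter 10: z = -1.8710 + -1.1334i, |z|^2 = 4.7854
Escaped at iteration 10

Answer: 10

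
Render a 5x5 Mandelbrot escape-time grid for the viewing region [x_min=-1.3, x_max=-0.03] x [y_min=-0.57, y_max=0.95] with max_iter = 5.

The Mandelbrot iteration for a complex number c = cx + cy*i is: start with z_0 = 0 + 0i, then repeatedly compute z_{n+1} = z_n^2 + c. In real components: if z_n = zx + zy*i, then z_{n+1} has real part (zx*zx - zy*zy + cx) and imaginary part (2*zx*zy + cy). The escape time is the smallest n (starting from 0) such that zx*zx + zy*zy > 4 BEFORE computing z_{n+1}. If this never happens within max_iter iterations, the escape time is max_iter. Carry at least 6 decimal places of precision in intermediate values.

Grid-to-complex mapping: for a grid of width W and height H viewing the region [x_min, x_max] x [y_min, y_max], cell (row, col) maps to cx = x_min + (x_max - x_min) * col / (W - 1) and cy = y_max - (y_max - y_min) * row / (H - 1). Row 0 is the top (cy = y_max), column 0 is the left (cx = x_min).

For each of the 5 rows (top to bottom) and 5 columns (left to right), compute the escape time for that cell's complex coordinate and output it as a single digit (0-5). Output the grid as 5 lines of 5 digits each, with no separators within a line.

(row=0, col=0): c = -1.3000 + 0.9500i → escape time 3
(row=0, col=1): c = -0.9825 + 0.9500i → escape time 3
(row=0, col=2): c = -0.6650 + 0.9500i → escape time 4
(row=0, col=3): c = -0.3475 + 0.9500i → escape time 5
(row=0, col=4): c = -0.0300 + 0.9500i → escape time 5
(row=1, col=0): c = -1.3000 + 0.5700i → escape time 3
(row=1, col=1): c = -0.9825 + 0.5700i → escape time 5
(row=1, col=2): c = -0.6650 + 0.5700i → escape time 5
(row=1, col=3): c = -0.3475 + 0.5700i → escape time 5
(row=1, col=4): c = -0.0300 + 0.5700i → escape time 5
(row=2, col=0): c = -1.3000 + 0.1900i → escape time 5
(row=2, col=1): c = -0.9825 + 0.1900i → escape time 5
(row=2, col=2): c = -0.6650 + 0.1900i → escape time 5
(row=2, col=3): c = -0.3475 + 0.1900i → escape time 5
(row=2, col=4): c = -0.0300 + 0.1900i → escape time 5
(row=3, col=0): c = -1.3000 + -0.1900i → escape time 5
(row=3, col=1): c = -0.9825 + -0.1900i → escape time 5
(row=3, col=2): c = -0.6650 + -0.1900i → escape time 5
(row=3, col=3): c = -0.3475 + -0.1900i → escape time 5
(row=3, col=4): c = -0.0300 + -0.1900i → escape time 5
(row=4, col=0): c = -1.3000 + -0.5700i → escape time 3
(row=4, col=1): c = -0.9825 + -0.5700i → escape time 5
(row=4, col=2): c = -0.6650 + -0.5700i → escape time 5
(row=4, col=3): c = -0.3475 + -0.5700i → escape time 5
(row=4, col=4): c = -0.0300 + -0.5700i → escape time 5

Answer: 33455
35555
55555
55555
35555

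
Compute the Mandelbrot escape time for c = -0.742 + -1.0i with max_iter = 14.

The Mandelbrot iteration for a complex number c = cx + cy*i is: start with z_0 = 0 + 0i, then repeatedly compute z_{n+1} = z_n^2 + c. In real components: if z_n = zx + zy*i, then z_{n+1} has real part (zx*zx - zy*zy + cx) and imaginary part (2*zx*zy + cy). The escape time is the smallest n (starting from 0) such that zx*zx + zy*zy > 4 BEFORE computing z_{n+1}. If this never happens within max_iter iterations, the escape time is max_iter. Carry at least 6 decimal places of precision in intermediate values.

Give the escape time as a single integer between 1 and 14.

z_0 = 0 + 0i, c = -0.7420 + -1.0000i
Iter 1: z = -0.7420 + -1.0000i, |z|^2 = 1.5506
Iter 2: z = -1.1914 + 0.4840i, |z|^2 = 1.6538
Iter 3: z = 0.4433 + -2.1533i, |z|^2 = 4.8332
Escaped at iteration 3

Answer: 3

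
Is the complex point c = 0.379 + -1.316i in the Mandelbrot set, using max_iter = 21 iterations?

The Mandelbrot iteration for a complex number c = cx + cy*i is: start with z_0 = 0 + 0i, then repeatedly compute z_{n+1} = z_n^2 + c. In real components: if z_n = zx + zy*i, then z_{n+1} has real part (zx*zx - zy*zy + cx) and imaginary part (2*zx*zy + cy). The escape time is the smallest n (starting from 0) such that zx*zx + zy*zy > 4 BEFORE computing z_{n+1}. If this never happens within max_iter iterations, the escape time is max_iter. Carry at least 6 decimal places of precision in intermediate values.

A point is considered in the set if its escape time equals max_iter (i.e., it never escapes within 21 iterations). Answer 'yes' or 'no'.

z_0 = 0 + 0i, c = 0.3790 + -1.3160i
Iter 1: z = 0.3790 + -1.3160i, |z|^2 = 1.8755
Iter 2: z = -1.2092 + -2.3135i, |z|^2 = 6.8146
Escaped at iteration 2

Answer: no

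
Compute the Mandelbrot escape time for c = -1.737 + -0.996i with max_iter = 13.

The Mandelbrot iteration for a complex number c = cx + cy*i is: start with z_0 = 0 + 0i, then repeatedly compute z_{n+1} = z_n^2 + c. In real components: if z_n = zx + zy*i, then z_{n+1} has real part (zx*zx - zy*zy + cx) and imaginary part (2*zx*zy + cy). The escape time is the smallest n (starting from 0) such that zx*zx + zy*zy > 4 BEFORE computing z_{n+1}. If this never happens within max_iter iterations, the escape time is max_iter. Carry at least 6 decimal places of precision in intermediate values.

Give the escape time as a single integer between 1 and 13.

Answer: 1

Derivation:
z_0 = 0 + 0i, c = -1.7370 + -0.9960i
Iter 1: z = -1.7370 + -0.9960i, |z|^2 = 4.0092
Escaped at iteration 1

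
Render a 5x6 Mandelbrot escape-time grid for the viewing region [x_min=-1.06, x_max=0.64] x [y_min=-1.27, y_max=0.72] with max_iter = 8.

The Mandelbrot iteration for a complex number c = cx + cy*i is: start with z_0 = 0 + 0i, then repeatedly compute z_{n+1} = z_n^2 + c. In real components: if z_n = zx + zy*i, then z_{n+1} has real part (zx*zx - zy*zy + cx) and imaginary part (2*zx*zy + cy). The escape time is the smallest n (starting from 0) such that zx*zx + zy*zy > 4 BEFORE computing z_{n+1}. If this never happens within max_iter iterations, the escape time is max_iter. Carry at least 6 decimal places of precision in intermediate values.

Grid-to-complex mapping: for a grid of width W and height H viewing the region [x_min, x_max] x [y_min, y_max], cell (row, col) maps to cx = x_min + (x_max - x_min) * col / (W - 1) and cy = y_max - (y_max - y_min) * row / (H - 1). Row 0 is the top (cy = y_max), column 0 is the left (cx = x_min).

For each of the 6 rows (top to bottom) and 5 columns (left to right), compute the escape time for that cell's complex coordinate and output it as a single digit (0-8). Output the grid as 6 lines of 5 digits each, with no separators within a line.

Answer: 35863
88884
88884
58883
34842
23322

Derivation:
(row=0, col=0): c = -1.0600 + 0.7200i → escape time 3
(row=0, col=1): c = -0.6350 + 0.7200i → escape time 5
(row=0, col=2): c = -0.2100 + 0.7200i → escape time 8
(row=0, col=3): c = 0.2150 + 0.7200i → escape time 6
(row=0, col=4): c = 0.6400 + 0.7200i → escape time 3
(row=1, col=0): c = -1.0600 + 0.3220i → escape time 8
(row=1, col=1): c = -0.6350 + 0.3220i → escape time 8
(row=1, col=2): c = -0.2100 + 0.3220i → escape time 8
(row=1, col=3): c = 0.2150 + 0.3220i → escape time 8
(row=1, col=4): c = 0.6400 + 0.3220i → escape time 4
(row=2, col=0): c = -1.0600 + -0.0760i → escape time 8
(row=2, col=1): c = -0.6350 + -0.0760i → escape time 8
(row=2, col=2): c = -0.2100 + -0.0760i → escape time 8
(row=2, col=3): c = 0.2150 + -0.0760i → escape time 8
(row=2, col=4): c = 0.6400 + -0.0760i → escape time 4
(row=3, col=0): c = -1.0600 + -0.4740i → escape time 5
(row=3, col=1): c = -0.6350 + -0.4740i → escape time 8
(row=3, col=2): c = -0.2100 + -0.4740i → escape time 8
(row=3, col=3): c = 0.2150 + -0.4740i → escape time 8
(row=3, col=4): c = 0.6400 + -0.4740i → escape time 3
(row=4, col=0): c = -1.0600 + -0.8720i → escape time 3
(row=4, col=1): c = -0.6350 + -0.8720i → escape time 4
(row=4, col=2): c = -0.2100 + -0.8720i → escape time 8
(row=4, col=3): c = 0.2150 + -0.8720i → escape time 4
(row=4, col=4): c = 0.6400 + -0.8720i → escape time 2
(row=5, col=0): c = -1.0600 + -1.2700i → escape time 2
(row=5, col=1): c = -0.6350 + -1.2700i → escape time 3
(row=5, col=2): c = -0.2100 + -1.2700i → escape time 3
(row=5, col=3): c = 0.2150 + -1.2700i → escape time 2
(row=5, col=4): c = 0.6400 + -1.2700i → escape time 2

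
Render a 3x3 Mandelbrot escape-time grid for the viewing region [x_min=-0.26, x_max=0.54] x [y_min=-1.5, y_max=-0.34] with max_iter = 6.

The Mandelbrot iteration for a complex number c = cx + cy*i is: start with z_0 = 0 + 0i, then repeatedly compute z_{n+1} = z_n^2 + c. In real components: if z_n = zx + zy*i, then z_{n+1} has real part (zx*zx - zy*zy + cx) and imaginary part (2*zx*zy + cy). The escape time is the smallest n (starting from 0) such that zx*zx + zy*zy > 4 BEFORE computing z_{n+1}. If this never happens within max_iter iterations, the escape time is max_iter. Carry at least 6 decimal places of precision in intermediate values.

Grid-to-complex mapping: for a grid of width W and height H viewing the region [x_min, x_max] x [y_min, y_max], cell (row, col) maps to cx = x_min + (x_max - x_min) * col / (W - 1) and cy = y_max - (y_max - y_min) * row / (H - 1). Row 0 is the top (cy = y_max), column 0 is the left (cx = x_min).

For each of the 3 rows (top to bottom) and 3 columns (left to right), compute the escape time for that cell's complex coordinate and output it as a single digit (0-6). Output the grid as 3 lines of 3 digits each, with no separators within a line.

Answer: 664
643
222

Derivation:
(row=0, col=0): c = -0.2600 + -0.3400i → escape time 6
(row=0, col=1): c = 0.1400 + -0.3400i → escape time 6
(row=0, col=2): c = 0.5400 + -0.3400i → escape time 4
(row=1, col=0): c = -0.2600 + -0.9200i → escape time 6
(row=1, col=1): c = 0.1400 + -0.9200i → escape time 4
(row=1, col=2): c = 0.5400 + -0.9200i → escape time 3
(row=2, col=0): c = -0.2600 + -1.5000i → escape time 2
(row=2, col=1): c = 0.1400 + -1.5000i → escape time 2
(row=2, col=2): c = 0.5400 + -1.5000i → escape time 2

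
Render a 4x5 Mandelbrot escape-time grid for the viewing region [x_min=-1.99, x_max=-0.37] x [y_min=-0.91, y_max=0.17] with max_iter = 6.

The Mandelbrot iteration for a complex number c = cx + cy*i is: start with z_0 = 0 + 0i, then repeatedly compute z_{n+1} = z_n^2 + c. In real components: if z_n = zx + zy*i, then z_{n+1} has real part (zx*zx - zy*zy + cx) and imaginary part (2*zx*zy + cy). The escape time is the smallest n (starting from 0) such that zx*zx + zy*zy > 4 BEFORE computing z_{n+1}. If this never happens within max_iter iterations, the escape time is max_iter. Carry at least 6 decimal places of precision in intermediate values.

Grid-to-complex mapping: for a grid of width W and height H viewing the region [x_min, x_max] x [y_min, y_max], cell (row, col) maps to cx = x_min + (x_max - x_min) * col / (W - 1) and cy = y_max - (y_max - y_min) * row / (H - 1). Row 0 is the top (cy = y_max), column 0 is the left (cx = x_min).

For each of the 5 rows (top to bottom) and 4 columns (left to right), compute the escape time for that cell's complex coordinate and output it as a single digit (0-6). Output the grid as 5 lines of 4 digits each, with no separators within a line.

(row=0, col=0): c = -1.9900 + 0.1700i → escape time 2
(row=0, col=1): c = -1.4500 + 0.1700i → escape time 6
(row=0, col=2): c = -0.9100 + 0.1700i → escape time 6
(row=0, col=3): c = -0.3700 + 0.1700i → escape time 6
(row=1, col=0): c = -1.9900 + -0.1000i → escape time 3
(row=1, col=1): c = -1.4500 + -0.1000i → escape time 6
(row=1, col=2): c = -0.9100 + -0.1000i → escape time 6
(row=1, col=3): c = -0.3700 + -0.1000i → escape time 6
(row=2, col=0): c = -1.9900 + -0.3700i → escape time 1
(row=2, col=1): c = -1.4500 + -0.3700i → escape time 5
(row=2, col=2): c = -0.9100 + -0.3700i → escape time 6
(row=2, col=3): c = -0.3700 + -0.3700i → escape time 6
(row=3, col=0): c = -1.9900 + -0.6400i → escape time 1
(row=3, col=1): c = -1.4500 + -0.6400i → escape time 3
(row=3, col=2): c = -0.9100 + -0.6400i → escape time 4
(row=3, col=3): c = -0.3700 + -0.6400i → escape time 6
(row=4, col=0): c = -1.9900 + -0.9100i → escape time 1
(row=4, col=1): c = -1.4500 + -0.9100i → escape time 3
(row=4, col=2): c = -0.9100 + -0.9100i → escape time 3
(row=4, col=3): c = -0.3700 + -0.9100i → escape time 5

Answer: 2666
3666
1566
1346
1335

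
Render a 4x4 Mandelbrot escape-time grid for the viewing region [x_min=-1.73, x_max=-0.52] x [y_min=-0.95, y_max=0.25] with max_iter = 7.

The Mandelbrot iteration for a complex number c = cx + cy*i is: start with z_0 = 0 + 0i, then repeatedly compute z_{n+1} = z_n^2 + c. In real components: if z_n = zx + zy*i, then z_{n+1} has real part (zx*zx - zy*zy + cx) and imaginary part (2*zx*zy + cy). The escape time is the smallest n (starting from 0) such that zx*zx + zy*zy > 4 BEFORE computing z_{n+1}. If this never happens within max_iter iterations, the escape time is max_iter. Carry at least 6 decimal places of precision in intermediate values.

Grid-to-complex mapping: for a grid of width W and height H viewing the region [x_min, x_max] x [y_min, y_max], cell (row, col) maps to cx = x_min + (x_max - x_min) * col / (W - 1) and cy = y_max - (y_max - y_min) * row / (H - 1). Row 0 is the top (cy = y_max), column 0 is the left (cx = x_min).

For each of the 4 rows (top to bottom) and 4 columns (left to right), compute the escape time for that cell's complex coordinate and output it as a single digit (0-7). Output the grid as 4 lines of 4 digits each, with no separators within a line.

Answer: 4777
4777
3357
2334

Derivation:
(row=0, col=0): c = -1.7300 + 0.2500i → escape time 4
(row=0, col=1): c = -1.3267 + 0.2500i → escape time 7
(row=0, col=2): c = -0.9233 + 0.2500i → escape time 7
(row=0, col=3): c = -0.5200 + 0.2500i → escape time 7
(row=1, col=0): c = -1.7300 + -0.1500i → escape time 4
(row=1, col=1): c = -1.3267 + -0.1500i → escape time 7
(row=1, col=2): c = -0.9233 + -0.1500i → escape time 7
(row=1, col=3): c = -0.5200 + -0.1500i → escape time 7
(row=2, col=0): c = -1.7300 + -0.5500i → escape time 3
(row=2, col=1): c = -1.3267 + -0.5500i → escape time 3
(row=2, col=2): c = -0.9233 + -0.5500i → escape time 5
(row=2, col=3): c = -0.5200 + -0.5500i → escape time 7
(row=3, col=0): c = -1.7300 + -0.9500i → escape time 2
(row=3, col=1): c = -1.3267 + -0.9500i → escape time 3
(row=3, col=2): c = -0.9233 + -0.9500i → escape time 3
(row=3, col=3): c = -0.5200 + -0.9500i → escape time 4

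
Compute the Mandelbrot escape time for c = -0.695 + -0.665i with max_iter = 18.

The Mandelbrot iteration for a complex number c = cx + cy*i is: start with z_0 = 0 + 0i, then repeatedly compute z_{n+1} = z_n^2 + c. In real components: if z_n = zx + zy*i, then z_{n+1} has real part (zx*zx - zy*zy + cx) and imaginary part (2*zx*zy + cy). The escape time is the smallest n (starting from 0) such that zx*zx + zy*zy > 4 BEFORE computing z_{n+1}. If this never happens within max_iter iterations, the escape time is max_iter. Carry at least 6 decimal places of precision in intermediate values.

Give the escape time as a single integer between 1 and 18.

z_0 = 0 + 0i, c = -0.6950 + -0.6650i
Iter 1: z = -0.6950 + -0.6650i, |z|^2 = 0.9252
Iter 2: z = -0.6542 + 0.2593i, |z|^2 = 0.4952
Iter 3: z = -0.3343 + -1.0043i, |z|^2 = 1.1204
Iter 4: z = -1.5919 + 0.0065i, |z|^2 = 2.5343
Iter 5: z = 1.8392 + -0.6856i, |z|^2 = 3.8528
Iter 6: z = 2.2177 + -3.1869i, |z|^2 = 15.0748
Escaped at iteration 6

Answer: 6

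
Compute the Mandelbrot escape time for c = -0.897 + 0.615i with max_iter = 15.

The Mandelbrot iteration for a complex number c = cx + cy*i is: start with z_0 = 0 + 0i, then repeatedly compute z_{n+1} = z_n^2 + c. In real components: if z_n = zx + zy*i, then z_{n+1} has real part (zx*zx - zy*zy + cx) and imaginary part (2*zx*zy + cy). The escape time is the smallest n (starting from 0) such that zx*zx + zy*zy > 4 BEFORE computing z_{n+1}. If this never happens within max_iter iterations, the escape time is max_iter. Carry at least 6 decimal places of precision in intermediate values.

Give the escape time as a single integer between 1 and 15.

Answer: 5

Derivation:
z_0 = 0 + 0i, c = -0.8970 + 0.6150i
Iter 1: z = -0.8970 + 0.6150i, |z|^2 = 1.1828
Iter 2: z = -0.4706 + -0.4883i, |z|^2 = 0.4599
Iter 3: z = -0.9140 + 1.0746i, |z|^2 = 1.9901
Iter 4: z = -1.2165 + -1.3493i, |z|^2 = 3.3004
Iter 5: z = -1.2379 + 3.8978i, |z|^2 = 16.7251
Escaped at iteration 5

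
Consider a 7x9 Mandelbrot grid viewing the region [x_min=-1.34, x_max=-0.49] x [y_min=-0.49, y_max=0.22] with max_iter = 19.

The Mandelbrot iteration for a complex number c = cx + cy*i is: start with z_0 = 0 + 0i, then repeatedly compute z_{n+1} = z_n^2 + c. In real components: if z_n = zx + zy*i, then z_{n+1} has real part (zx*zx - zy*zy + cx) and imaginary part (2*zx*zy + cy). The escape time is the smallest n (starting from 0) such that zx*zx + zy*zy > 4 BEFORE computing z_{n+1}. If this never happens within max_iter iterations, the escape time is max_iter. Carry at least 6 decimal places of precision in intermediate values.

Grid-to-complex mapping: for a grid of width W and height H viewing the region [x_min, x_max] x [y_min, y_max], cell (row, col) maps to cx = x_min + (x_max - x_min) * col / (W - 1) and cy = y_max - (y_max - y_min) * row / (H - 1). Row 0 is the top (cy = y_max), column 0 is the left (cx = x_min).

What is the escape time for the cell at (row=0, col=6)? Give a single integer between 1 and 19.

z_0 = 0 + 0i, c = -0.4900 + 0.2200i
Iter 1: z = -0.4900 + 0.2200i, |z|^2 = 0.2885
Iter 2: z = -0.2983 + 0.0044i, |z|^2 = 0.0890
Iter 3: z = -0.4010 + 0.2174i, |z|^2 = 0.2081
Iter 4: z = -0.3764 + 0.0456i, |z|^2 = 0.1438
Iter 5: z = -0.3504 + 0.1856i, |z|^2 = 0.1572
Iter 6: z = -0.4017 + 0.0899i, |z|^2 = 0.1694
Iter 7: z = -0.3367 + 0.1478i, |z|^2 = 0.1352
Iter 8: z = -0.3984 + 0.1205i, |z|^2 = 0.1733
Iter 9: z = -0.3458 + 0.1240i, |z|^2 = 0.1349
Iter 10: z = -0.3858 + 0.1343i, |z|^2 = 0.1669
Iter 11: z = -0.3592 + 0.1164i, |z|^2 = 0.1425
Iter 12: z = -0.3745 + 0.1364i, |z|^2 = 0.1589
Iter 13: z = -0.3683 + 0.1178i, |z|^2 = 0.1495
Iter 14: z = -0.3682 + 0.1332i, |z|^2 = 0.1533
Iter 15: z = -0.3722 + 0.1219i, |z|^2 = 0.1534
Iter 16: z = -0.3664 + 0.1293i, |z|^2 = 0.1509
Iter 17: z = -0.3725 + 0.1253i, |z|^2 = 0.1544
Iter 18: z = -0.3669 + 0.1267i, |z|^2 = 0.1507

Answer: 19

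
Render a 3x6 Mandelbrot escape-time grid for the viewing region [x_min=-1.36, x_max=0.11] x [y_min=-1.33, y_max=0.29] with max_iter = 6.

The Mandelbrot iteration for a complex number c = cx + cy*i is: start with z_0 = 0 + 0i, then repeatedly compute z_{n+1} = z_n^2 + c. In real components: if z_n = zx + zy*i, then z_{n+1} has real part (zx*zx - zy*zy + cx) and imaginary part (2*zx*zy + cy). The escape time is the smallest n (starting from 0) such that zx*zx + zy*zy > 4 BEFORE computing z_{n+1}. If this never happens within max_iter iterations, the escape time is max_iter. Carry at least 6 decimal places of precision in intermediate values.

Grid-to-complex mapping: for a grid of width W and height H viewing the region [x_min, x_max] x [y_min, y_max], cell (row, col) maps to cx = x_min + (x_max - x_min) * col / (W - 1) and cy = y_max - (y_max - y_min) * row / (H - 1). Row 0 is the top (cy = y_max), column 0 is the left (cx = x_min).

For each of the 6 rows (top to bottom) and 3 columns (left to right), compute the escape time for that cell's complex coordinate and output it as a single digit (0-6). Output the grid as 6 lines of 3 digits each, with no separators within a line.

Answer: 666
666
666
366
344
222

Derivation:
(row=0, col=0): c = -1.3600 + 0.2900i → escape time 6
(row=0, col=1): c = -0.6250 + 0.2900i → escape time 6
(row=0, col=2): c = 0.1100 + 0.2900i → escape time 6
(row=1, col=0): c = -1.3600 + -0.0340i → escape time 6
(row=1, col=1): c = -0.6250 + -0.0340i → escape time 6
(row=1, col=2): c = 0.1100 + -0.0340i → escape time 6
(row=2, col=0): c = -1.3600 + -0.3580i → escape time 6
(row=2, col=1): c = -0.6250 + -0.3580i → escape time 6
(row=2, col=2): c = 0.1100 + -0.3580i → escape time 6
(row=3, col=0): c = -1.3600 + -0.6820i → escape time 3
(row=3, col=1): c = -0.6250 + -0.6820i → escape time 6
(row=3, col=2): c = 0.1100 + -0.6820i → escape time 6
(row=4, col=0): c = -1.3600 + -1.0060i → escape time 3
(row=4, col=1): c = -0.6250 + -1.0060i → escape time 4
(row=4, col=2): c = 0.1100 + -1.0060i → escape time 4
(row=5, col=0): c = -1.3600 + -1.3300i → escape time 2
(row=5, col=1): c = -0.6250 + -1.3300i → escape time 2
(row=5, col=2): c = 0.1100 + -1.3300i → escape time 2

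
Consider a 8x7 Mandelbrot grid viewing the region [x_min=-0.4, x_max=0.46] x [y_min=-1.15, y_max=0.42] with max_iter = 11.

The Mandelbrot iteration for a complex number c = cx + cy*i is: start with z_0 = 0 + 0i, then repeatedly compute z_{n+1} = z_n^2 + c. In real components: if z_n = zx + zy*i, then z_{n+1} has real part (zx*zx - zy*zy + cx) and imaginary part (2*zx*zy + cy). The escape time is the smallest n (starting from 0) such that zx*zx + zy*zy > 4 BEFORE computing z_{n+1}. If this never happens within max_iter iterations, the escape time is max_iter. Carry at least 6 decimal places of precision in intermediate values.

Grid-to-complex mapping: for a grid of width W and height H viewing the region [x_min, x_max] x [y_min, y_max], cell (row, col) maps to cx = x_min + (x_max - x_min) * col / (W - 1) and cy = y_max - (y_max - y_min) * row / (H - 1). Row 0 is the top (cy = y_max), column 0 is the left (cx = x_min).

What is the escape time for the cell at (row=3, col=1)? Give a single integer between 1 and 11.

Answer: 11

Derivation:
z_0 = 0 + 0i, c = -0.2771 + -0.3650i
Iter 1: z = -0.2771 + -0.3650i, |z|^2 = 0.2100
Iter 2: z = -0.3336 + -0.1627i, |z|^2 = 0.1377
Iter 3: z = -0.1923 + -0.2565i, |z|^2 = 0.1028
Iter 4: z = -0.3059 + -0.2663i, |z|^2 = 0.1645
Iter 5: z = -0.2545 + -0.2020i, |z|^2 = 0.1056
Iter 6: z = -0.2532 + -0.2622i, |z|^2 = 0.1328
Iter 7: z = -0.2818 + -0.2322i, |z|^2 = 0.1333
Iter 8: z = -0.2517 + -0.2341i, |z|^2 = 0.1182
Iter 9: z = -0.2686 + -0.2471i, |z|^2 = 0.1332
Iter 10: z = -0.2661 + -0.2322i, |z|^2 = 0.1247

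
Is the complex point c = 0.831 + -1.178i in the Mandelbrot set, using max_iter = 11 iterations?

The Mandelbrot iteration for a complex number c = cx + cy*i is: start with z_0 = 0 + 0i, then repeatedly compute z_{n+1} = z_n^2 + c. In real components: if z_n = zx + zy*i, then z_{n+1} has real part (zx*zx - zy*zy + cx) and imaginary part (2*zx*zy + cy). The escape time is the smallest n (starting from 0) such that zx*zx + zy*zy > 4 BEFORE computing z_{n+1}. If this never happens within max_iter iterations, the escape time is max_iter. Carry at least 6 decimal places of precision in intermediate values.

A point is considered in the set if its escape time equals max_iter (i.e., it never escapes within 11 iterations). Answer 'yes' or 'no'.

Answer: no

Derivation:
z_0 = 0 + 0i, c = 0.8310 + -1.1780i
Iter 1: z = 0.8310 + -1.1780i, |z|^2 = 2.0782
Iter 2: z = 0.1339 + -3.1358i, |z|^2 = 9.8514
Escaped at iteration 2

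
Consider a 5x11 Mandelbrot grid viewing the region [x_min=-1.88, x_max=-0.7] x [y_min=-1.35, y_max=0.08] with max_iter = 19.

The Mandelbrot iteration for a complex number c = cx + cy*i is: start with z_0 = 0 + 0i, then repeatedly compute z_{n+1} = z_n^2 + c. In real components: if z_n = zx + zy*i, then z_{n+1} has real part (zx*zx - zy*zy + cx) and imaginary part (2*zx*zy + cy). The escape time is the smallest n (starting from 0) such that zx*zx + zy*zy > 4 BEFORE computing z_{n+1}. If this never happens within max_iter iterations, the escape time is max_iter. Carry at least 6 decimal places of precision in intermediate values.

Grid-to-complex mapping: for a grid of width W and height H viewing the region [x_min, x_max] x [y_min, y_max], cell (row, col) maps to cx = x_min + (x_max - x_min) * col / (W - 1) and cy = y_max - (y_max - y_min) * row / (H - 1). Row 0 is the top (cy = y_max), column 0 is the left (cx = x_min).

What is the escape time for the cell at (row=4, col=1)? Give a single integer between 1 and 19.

z_0 = 0 + 0i, c = -1.5850 + -0.4920i
Iter 1: z = -1.5850 + -0.4920i, |z|^2 = 2.7543
Iter 2: z = 0.6852 + 1.0676i, |z|^2 = 1.6093
Iter 3: z = -2.2554 + 0.9710i, |z|^2 = 6.0297
Escaped at iteration 3

Answer: 3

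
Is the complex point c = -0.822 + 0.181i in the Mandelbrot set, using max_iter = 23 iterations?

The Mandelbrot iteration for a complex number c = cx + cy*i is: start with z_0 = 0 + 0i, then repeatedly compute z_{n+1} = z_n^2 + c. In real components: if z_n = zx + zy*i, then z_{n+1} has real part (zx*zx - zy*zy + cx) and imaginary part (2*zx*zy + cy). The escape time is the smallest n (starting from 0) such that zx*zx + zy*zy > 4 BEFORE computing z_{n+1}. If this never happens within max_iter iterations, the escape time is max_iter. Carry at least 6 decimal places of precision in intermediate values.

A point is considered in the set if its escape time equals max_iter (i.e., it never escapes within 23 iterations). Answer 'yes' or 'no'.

z_0 = 0 + 0i, c = -0.8220 + 0.1810i
Iter 1: z = -0.8220 + 0.1810i, |z|^2 = 0.7084
Iter 2: z = -0.1791 + -0.1166i, |z|^2 = 0.0457
Iter 3: z = -0.8035 + 0.2227i, |z|^2 = 0.6953
Iter 4: z = -0.2260 + -0.1770i, |z|^2 = 0.0824
Iter 5: z = -0.8023 + 0.2610i, |z|^2 = 0.7117
Iter 6: z = -0.2465 + -0.2377i, |z|^2 = 0.1173
Iter 7: z = -0.8178 + 0.2982i, |z|^2 = 0.7577
Iter 8: z = -0.2422 + -0.3067i, |z|^2 = 0.1527
Iter 9: z = -0.8574 + 0.3296i, |z|^2 = 0.8438
Iter 10: z = -0.1955 + -0.3842i, |z|^2 = 0.1858
Iter 11: z = -0.9314 + 0.3312i, |z|^2 = 0.9772
Iter 12: z = -0.0642 + -0.4359i, |z|^2 = 0.1941
Iter 13: z = -1.0079 + 0.2370i, |z|^2 = 1.0720
Iter 14: z = 0.1377 + -0.2967i, |z|^2 = 0.1070
Iter 15: z = -0.8911 + 0.0993i, |z|^2 = 0.8039
Iter 16: z = -0.0379 + 0.0040i, |z|^2 = 0.0015
Iter 17: z = -0.8206 + 0.1807i, |z|^2 = 0.7060
Iter 18: z = -0.1813 + -0.1155i, |z|^2 = 0.0462
Iter 19: z = -0.8025 + 0.2229i, |z|^2 = 0.6937
Iter 20: z = -0.2277 + -0.1767i, |z|^2 = 0.0831
Iter 21: z = -0.8014 + 0.2615i, |z|^2 = 0.7106
Iter 22: z = -0.2482 + -0.2381i, |z|^2 = 0.1183
Did not escape in 23 iterations → in set

Answer: yes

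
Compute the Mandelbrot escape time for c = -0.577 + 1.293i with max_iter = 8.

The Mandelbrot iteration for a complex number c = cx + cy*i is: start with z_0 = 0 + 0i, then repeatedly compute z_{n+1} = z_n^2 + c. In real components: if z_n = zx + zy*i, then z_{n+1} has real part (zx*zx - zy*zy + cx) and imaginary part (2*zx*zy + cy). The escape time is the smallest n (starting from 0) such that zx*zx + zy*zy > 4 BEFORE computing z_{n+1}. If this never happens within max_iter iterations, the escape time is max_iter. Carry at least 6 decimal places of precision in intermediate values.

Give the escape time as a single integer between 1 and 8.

Answer: 3

Derivation:
z_0 = 0 + 0i, c = -0.5770 + 1.2930i
Iter 1: z = -0.5770 + 1.2930i, |z|^2 = 2.0048
Iter 2: z = -1.9159 + -0.1991i, |z|^2 = 3.7104
Iter 3: z = 3.0541 + 2.0560i, |z|^2 = 13.5547
Escaped at iteration 3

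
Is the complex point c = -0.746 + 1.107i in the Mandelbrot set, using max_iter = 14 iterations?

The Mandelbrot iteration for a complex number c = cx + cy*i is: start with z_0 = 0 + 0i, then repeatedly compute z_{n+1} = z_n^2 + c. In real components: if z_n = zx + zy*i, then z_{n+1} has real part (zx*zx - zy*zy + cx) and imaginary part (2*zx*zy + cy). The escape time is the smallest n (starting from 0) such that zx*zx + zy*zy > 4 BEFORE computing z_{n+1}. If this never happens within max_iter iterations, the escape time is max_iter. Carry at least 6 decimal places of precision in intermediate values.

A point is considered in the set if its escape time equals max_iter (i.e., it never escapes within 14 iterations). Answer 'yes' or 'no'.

z_0 = 0 + 0i, c = -0.7460 + 1.1070i
Iter 1: z = -0.7460 + 1.1070i, |z|^2 = 1.7820
Iter 2: z = -1.4149 + -0.5446i, |z|^2 = 2.2987
Iter 3: z = 0.9594 + 2.6483i, |z|^2 = 7.9338
Escaped at iteration 3

Answer: no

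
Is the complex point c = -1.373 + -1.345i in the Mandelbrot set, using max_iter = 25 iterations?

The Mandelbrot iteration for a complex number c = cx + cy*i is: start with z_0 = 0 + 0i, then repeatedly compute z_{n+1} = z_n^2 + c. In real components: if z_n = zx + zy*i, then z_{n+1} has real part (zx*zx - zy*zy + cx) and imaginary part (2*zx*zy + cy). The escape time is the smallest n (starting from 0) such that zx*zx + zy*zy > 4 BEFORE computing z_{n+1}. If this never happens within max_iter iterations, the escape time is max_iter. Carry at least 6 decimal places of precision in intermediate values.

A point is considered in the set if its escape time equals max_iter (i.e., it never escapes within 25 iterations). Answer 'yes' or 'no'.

Answer: no

Derivation:
z_0 = 0 + 0i, c = -1.3730 + -1.3450i
Iter 1: z = -1.3730 + -1.3450i, |z|^2 = 3.6942
Iter 2: z = -1.2969 + 2.3484i, |z|^2 = 7.1968
Escaped at iteration 2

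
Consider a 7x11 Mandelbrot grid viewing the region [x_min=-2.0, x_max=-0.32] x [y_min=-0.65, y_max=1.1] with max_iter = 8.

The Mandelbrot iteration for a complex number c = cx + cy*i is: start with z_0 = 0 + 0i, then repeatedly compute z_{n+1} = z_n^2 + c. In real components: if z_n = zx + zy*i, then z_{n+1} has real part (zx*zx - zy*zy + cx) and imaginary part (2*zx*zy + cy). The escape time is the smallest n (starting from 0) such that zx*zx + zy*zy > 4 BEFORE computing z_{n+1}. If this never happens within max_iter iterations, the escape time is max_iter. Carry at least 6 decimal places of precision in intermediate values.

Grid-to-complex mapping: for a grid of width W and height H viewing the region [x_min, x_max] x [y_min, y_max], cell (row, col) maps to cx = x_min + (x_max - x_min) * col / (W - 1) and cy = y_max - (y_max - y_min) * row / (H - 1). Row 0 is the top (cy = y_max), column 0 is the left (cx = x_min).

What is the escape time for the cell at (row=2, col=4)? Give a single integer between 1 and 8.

z_0 = 0 + 0i, c = -0.8800 + 0.7500i
Iter 1: z = -0.8800 + 0.7500i, |z|^2 = 1.3369
Iter 2: z = -0.6681 + -0.5700i, |z|^2 = 0.7713
Iter 3: z = -0.7585 + 1.5116i, |z|^2 = 2.8604
Iter 4: z = -2.5897 + -1.5433i, |z|^2 = 9.0880
Escaped at iteration 4

Answer: 4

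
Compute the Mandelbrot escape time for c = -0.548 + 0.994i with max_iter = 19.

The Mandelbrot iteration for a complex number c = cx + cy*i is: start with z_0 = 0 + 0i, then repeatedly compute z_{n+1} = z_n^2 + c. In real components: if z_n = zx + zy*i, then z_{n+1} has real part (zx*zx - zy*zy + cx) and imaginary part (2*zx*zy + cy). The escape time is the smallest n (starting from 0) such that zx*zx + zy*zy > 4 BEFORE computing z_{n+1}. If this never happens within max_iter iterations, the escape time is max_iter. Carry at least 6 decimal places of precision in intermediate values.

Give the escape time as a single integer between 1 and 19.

Answer: 4

Derivation:
z_0 = 0 + 0i, c = -0.5480 + 0.9940i
Iter 1: z = -0.5480 + 0.9940i, |z|^2 = 1.2883
Iter 2: z = -1.2357 + -0.0954i, |z|^2 = 1.5361
Iter 3: z = 0.9699 + 1.2298i, |z|^2 = 2.4533
Iter 4: z = -1.1197 + 3.3797i, |z|^2 = 12.6762
Escaped at iteration 4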